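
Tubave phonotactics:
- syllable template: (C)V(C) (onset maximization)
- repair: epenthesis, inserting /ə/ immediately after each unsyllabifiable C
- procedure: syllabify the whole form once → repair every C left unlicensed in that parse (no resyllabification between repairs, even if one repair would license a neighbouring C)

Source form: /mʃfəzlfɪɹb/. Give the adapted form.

Under (C)V(C), the unsyllabifiable consonants are /m/, /ʃ/, /l/, /b/ (at most one coda consonant is licensed; onsets are limited to one consonant).
Each unlicensed consonant becomes the onset of a new syllable: /m/ → /mə/, /ʃ/ → /ʃə/, /l/ → /lə/, /b/ → /bə/.

məʃəfəzləfɪɹbə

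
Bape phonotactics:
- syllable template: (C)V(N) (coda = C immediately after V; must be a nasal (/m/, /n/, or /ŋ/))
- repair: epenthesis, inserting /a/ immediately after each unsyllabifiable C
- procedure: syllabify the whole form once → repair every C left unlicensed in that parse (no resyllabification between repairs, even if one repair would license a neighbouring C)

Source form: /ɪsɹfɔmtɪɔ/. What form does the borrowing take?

ɪsaɹafɔmtɪɔ

Syllabifying with onset maximization leaves /s/, /ɹ/ stranded (only a nasal (/m/, /n/, or /ŋ/) is licensed in coda position; onsets are limited to one consonant).
Inserting the epenthetic vowel yields /s/ → /sa/, /ɹ/ → /ɹa/.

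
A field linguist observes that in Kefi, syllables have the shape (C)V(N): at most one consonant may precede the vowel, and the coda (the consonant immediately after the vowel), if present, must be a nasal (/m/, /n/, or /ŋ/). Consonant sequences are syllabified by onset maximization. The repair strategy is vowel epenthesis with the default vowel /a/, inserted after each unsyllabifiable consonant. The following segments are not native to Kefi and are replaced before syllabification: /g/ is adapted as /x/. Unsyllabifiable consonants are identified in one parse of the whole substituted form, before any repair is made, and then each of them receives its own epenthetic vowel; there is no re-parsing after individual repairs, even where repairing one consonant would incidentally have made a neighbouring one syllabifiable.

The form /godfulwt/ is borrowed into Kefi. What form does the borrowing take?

Substitution: /g/ → /x/, giving /xodfulwt/.
Syllabifying with onset maximization leaves /d/, /l/, /w/, /t/ stranded (only a nasal (/m/, /n/, or /ŋ/) is licensed in coda position; onsets are limited to one consonant).
Epenthesis after each stranded consonant: /d/ → /da/, /l/ → /la/, /w/ → /wa/, /t/ → /ta/.

xodafulawata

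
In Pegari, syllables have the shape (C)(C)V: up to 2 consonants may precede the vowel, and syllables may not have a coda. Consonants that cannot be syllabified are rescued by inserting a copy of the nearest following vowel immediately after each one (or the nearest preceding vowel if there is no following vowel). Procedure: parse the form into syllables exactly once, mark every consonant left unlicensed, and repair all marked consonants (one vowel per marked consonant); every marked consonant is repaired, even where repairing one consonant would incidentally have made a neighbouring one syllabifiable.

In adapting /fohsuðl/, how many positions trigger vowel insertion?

2

The unsyllabifiable consonants are /ð/, /l/; each receives one epenthetic vowel.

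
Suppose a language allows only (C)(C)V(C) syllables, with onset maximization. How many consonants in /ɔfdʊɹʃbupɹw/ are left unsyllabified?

Under (C)(C)V(C), the unsyllabifiable consonants are /ɹ/, /w/ (at most one coda consonant is licensed; onsets may contain at most 2 consonants).

2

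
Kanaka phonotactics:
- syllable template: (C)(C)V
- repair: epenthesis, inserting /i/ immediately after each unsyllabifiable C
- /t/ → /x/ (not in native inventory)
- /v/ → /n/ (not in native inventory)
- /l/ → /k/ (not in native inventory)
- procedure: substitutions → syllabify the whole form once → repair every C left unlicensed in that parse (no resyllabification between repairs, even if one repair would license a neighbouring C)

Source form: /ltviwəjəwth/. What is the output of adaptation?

Substitution: /l/ → /k/, /t/ → /x/, /v/ → /n/, giving /kxniwəjəwxh/.
Syllabifying with onset maximization leaves /k/, /w/, /x/, /h/ stranded (no codas are permitted; onsets may contain at most 2 consonants).
Each unlicensed consonant becomes the onset of a new syllable: /k/ → /ki/, /w/ → /wi/, /x/ → /xi/, /h/ → /hi/.

kixniwəjəwixihi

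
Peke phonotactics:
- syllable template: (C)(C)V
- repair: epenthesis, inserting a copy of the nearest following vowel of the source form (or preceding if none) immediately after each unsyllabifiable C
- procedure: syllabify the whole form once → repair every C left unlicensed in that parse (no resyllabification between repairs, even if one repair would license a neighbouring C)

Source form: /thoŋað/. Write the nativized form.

The consonants /ð/ cannot be parsed into a legal (C)(C)V syllable (no codas are permitted; onsets may contain at most 2 consonants).
Epenthesis after each stranded consonant: /ð/ → /ða/.

thoŋaða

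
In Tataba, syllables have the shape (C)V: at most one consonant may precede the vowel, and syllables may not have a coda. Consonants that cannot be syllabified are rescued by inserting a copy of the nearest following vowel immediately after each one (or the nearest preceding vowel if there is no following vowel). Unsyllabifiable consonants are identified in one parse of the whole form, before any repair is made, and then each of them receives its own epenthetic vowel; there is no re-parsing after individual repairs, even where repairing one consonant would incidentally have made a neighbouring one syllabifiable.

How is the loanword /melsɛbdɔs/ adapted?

melɛsɛbɔdɔsɔ

Under (C)V, the unsyllabifiable consonants are /l/, /b/, /s/ (no codas are permitted; onsets are limited to one consonant).
Inserting the epenthetic vowel yields /l/ → /lɛ/, /b/ → /bɔ/, /s/ → /sɔ/.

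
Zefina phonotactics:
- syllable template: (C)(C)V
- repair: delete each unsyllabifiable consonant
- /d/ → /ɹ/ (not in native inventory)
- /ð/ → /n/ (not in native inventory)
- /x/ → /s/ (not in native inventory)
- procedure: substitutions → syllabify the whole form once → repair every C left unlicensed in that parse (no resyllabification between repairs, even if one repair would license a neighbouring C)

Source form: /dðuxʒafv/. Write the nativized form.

ɹnusʒa

Substitution: /d/ → /ɹ/, /ð/ → /n/, /x/ → /s/, giving /ɹnusʒafv/.
The consonants /f/, /v/ cannot be parsed into a legal (C)(C)V syllable (no codas are permitted; onsets may contain at most 2 consonants).
Deletion applies to /f/, /v/.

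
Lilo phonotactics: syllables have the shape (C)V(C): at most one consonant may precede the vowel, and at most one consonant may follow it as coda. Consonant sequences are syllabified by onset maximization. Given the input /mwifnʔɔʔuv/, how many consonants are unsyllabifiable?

2

Under (C)V(C), the unsyllabifiable consonants are /m/, /n/ (at most one coda consonant is licensed; onsets are limited to one consonant).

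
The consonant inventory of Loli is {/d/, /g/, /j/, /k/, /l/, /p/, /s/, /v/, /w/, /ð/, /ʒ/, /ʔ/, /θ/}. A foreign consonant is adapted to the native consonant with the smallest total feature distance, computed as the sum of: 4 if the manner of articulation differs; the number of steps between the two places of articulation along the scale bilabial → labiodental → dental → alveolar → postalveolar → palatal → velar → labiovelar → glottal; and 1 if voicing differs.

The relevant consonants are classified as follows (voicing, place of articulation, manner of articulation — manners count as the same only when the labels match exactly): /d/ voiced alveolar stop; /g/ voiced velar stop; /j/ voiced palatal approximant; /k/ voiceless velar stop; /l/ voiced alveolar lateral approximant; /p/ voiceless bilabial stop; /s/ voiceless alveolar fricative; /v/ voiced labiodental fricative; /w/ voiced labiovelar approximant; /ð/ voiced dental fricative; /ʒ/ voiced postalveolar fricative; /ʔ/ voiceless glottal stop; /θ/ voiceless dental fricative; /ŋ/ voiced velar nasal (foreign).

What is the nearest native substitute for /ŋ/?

/g/ is closest: manner differs (nasal→stop, +4), place distance 0 (velar→velar), same voicing; total 4. Next closest is /j/ at distance 5.

g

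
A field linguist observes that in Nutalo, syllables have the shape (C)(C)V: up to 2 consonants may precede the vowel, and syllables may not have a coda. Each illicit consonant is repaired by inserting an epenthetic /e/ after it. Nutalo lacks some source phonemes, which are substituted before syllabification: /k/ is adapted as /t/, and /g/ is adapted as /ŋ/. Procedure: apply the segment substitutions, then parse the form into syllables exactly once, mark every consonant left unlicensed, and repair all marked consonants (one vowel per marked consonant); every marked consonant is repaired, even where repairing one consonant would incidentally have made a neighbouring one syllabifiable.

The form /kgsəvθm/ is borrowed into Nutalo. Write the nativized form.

teŋsəveθeme

Substitution: /k/ → /t/, /g/ → /ŋ/, giving /tŋsəvθm/.
The consonants /t/, /v/, /θ/, /m/ cannot be parsed into a legal (C)(C)V syllable (no codas are permitted; onsets may contain at most 2 consonants).
Inserting the epenthetic vowel yields /t/ → /te/, /v/ → /ve/, /θ/ → /θe/, /m/ → /me/.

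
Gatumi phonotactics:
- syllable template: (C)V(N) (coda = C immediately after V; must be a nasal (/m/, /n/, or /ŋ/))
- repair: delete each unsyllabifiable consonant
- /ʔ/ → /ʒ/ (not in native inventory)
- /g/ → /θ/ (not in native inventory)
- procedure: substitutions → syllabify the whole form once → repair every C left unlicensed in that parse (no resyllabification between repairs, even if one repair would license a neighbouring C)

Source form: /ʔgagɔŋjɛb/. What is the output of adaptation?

Substitution: /ʔ/ → /ʒ/, /g/ → /θ/, giving /ʒθaθɔŋjɛb/.
The consonants /ʒ/, /b/ cannot be parsed into a legal (C)V(N) syllable (only a nasal (/m/, /n/, or /ŋ/) is licensed in coda position; onsets are limited to one consonant).
Each unlicensed consonant is deleted: /ʒ/, /b/.

θaθɔŋjɛ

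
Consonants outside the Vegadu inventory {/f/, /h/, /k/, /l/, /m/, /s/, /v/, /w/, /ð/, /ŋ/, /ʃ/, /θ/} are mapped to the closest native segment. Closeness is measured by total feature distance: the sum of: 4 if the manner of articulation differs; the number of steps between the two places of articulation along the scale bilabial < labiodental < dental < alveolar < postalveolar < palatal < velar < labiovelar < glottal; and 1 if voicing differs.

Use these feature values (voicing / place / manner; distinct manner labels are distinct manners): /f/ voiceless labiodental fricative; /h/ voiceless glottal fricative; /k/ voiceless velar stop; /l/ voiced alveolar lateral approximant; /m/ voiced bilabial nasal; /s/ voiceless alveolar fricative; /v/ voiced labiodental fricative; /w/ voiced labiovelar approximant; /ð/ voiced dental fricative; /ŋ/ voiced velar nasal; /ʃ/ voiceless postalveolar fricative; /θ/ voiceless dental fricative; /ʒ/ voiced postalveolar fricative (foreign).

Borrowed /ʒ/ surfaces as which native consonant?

ʃ

/ʃ/ is closest: same manner (fricative), place distance 0 (postalveolar→postalveolar), voicing differs (+1); total 1. Next closest is /s/ at distance 2.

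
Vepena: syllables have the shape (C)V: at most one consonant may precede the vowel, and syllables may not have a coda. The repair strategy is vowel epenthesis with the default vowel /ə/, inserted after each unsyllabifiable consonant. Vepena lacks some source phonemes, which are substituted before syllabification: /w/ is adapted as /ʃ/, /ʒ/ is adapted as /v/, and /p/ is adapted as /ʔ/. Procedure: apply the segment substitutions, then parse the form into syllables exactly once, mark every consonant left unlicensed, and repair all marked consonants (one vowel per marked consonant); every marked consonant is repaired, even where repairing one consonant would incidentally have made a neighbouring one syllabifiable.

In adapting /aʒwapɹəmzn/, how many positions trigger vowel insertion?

5

After substitution the input is /avʃaʔɹəmzn/.
The unsyllabifiable consonants are /v/, /ʔ/, /m/, /z/, /n/; each receives one epenthetic vowel.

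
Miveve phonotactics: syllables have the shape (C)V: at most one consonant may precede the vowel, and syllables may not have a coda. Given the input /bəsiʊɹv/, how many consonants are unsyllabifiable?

2

Under (C)V, the unsyllabifiable consonants are /ɹ/, /v/ (no codas are permitted; onsets are limited to one consonant).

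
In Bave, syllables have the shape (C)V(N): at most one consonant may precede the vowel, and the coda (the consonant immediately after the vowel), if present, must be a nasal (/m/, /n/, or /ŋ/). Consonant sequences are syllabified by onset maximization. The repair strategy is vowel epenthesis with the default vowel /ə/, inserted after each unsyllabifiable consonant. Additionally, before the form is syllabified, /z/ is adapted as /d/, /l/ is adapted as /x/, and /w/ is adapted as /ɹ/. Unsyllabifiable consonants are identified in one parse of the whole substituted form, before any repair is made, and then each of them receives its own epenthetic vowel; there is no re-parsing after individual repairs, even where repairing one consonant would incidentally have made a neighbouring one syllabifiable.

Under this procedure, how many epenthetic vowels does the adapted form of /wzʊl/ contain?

2

After substitution the input is /ɹdʊx/.
The unsyllabifiable consonants are /ɹ/, /x/; each receives one epenthetic vowel.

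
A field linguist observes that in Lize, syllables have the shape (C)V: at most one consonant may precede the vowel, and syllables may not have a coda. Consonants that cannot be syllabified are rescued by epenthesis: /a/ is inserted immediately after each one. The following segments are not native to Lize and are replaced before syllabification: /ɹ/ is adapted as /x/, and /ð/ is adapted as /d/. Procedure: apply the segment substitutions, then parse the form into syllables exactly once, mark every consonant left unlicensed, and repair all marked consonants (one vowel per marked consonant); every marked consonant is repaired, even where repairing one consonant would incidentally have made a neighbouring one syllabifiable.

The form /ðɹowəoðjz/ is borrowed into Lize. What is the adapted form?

Substitution: /ð/ → /d/, /ɹ/ → /x/, giving /dxowəodjz/.
The consonants /d/, /d/, /j/, /z/ cannot be parsed into a legal (C)V syllable (no codas are permitted; onsets are limited to one consonant).
Epenthesis after each stranded consonant: /d/ → /da/, /d/ → /da/, /j/ → /ja/, /z/ → /za/.

daxowəodajaza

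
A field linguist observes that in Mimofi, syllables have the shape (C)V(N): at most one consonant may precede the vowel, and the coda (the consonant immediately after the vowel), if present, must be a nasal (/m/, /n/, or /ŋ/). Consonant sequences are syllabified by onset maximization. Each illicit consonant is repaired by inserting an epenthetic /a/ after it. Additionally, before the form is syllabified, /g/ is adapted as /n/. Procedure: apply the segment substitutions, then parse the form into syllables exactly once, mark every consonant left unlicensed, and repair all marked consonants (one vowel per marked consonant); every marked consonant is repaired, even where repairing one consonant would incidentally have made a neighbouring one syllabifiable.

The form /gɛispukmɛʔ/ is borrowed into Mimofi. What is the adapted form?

nɛisapukamɛʔa

Substitution: /g/ → /n/, giving /nɛispukmɛʔ/.
Syllabifying with onset maximization leaves /s/, /k/, /ʔ/ stranded (only a nasal (/m/, /n/, or /ŋ/) is licensed in coda position; onsets are limited to one consonant).
Epenthesis after each stranded consonant: /s/ → /sa/, /k/ → /ka/, /ʔ/ → /ʔa/.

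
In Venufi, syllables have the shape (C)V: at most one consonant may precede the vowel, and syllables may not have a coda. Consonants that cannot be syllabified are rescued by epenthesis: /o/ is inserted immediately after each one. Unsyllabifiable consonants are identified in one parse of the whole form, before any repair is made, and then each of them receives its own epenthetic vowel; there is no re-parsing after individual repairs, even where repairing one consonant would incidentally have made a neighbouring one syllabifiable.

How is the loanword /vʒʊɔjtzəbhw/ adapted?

voʒʊɔjotozəbohowo

The consonants /v/, /j/, /t/, /b/, /h/, /w/ cannot be parsed into a legal (C)V syllable (no codas are permitted; onsets are limited to one consonant).
Inserting the epenthetic vowel yields /v/ → /vo/, /j/ → /jo/, /t/ → /to/, /b/ → /bo/, /h/ → /ho/, /w/ → /wo/.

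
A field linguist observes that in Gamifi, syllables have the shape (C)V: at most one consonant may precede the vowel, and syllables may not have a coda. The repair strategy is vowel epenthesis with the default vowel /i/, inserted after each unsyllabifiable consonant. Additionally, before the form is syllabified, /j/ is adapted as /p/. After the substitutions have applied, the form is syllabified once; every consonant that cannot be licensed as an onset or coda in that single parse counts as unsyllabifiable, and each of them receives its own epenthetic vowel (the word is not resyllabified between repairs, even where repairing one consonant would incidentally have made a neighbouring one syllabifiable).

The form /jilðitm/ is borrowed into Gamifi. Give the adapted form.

piliðitimi

Substitution: /j/ → /p/, giving /pilðitm/.
The consonants /l/, /t/, /m/ cannot be parsed into a legal (C)V syllable (no codas are permitted; onsets are limited to one consonant).
Epenthesis after each stranded consonant: /l/ → /li/, /t/ → /ti/, /m/ → /mi/.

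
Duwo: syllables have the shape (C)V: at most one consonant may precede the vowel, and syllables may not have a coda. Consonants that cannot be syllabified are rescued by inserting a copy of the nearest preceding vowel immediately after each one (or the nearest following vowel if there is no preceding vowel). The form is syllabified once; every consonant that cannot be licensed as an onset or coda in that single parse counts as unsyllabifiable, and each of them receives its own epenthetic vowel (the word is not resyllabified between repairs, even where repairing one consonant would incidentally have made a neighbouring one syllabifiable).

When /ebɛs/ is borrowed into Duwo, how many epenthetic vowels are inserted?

1

The unsyllabifiable consonants are /s/; each receives one epenthetic vowel.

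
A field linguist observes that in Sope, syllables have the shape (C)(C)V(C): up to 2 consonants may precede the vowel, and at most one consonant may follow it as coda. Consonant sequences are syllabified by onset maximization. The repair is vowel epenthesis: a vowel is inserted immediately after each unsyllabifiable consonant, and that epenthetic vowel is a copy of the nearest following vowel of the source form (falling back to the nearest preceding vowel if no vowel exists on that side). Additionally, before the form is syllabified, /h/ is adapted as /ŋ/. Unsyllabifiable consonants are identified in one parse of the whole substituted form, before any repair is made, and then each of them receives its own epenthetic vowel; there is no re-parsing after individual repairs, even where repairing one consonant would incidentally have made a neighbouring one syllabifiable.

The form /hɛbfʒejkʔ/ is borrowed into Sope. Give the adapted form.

ŋɛbfʒejkeʔe

Substitution: /h/ → /ŋ/, giving /ŋɛbfʒejkʔ/.
Syllabifying with onset maximization leaves /k/, /ʔ/ stranded (at most one coda consonant is licensed; onsets may contain at most 2 consonants).
Epenthesis after each stranded consonant: /k/ → /ke/, /ʔ/ → /ʔe/.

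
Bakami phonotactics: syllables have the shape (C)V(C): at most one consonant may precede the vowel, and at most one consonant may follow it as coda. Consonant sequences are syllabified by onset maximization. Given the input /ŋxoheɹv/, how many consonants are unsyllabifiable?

2

Syllabifying with onset maximization leaves /ŋ/, /v/ stranded (at most one coda consonant is licensed; onsets are limited to one consonant).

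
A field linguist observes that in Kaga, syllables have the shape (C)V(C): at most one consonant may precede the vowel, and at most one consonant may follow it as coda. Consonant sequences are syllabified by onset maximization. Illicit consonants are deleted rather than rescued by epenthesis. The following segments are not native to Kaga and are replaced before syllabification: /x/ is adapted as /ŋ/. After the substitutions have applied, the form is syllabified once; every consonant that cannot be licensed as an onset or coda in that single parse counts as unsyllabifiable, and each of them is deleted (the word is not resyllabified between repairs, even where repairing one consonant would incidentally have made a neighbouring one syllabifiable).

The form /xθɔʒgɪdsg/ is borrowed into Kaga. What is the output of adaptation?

θɔʒgɪd

Substitution: /x/ → /ŋ/, giving /ŋθɔʒgɪdsg/.
Syllabifying with onset maximization leaves /ŋ/, /s/, /g/ stranded (at most one coda consonant is licensed; onsets are limited to one consonant).
Each unlicensed consonant is deleted: /ŋ/, /s/, /g/.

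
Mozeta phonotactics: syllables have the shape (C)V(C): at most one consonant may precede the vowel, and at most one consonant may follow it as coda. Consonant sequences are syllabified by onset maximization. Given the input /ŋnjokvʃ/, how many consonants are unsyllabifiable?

4

Syllabifying with onset maximization leaves /ŋ/, /n/, /v/, /ʃ/ stranded (at most one coda consonant is licensed; onsets are limited to one consonant).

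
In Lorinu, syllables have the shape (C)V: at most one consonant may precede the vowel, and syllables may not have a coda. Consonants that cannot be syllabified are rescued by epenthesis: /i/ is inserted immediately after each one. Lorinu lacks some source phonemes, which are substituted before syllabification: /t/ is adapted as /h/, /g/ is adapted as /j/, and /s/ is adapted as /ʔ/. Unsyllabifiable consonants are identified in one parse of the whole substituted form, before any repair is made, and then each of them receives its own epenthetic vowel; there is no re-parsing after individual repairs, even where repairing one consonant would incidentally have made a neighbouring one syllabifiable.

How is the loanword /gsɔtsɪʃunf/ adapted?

Substitution: /g/ → /j/, /s/ → /ʔ/, /t/ → /h/, giving /jʔɔhʔɪʃunf/.
The consonants /j/, /h/, /n/, /f/ cannot be parsed into a legal (C)V syllable (no codas are permitted; onsets are limited to one consonant).
Inserting the epenthetic vowel yields /j/ → /ji/, /h/ → /hi/, /n/ → /ni/, /f/ → /fi/.

jiʔɔhiʔɪʃunifi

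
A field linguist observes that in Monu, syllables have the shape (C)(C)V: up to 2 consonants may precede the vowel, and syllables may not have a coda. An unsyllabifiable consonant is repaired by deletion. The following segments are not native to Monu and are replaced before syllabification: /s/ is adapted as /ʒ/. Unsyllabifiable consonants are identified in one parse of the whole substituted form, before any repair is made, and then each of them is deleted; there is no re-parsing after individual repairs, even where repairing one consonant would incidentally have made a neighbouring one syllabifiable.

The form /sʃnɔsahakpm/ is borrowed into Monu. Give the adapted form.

Substitution: /s/ → /ʒ/, giving /ʒʃnɔʒahakpm/.
Syllabifying with onset maximization leaves /ʒ/, /k/, /p/, /m/ stranded (no codas are permitted; onsets may contain at most 2 consonants).
Each unlicensed consonant is deleted: /ʒ/, /k/, /p/, /m/.

ʃnɔʒaha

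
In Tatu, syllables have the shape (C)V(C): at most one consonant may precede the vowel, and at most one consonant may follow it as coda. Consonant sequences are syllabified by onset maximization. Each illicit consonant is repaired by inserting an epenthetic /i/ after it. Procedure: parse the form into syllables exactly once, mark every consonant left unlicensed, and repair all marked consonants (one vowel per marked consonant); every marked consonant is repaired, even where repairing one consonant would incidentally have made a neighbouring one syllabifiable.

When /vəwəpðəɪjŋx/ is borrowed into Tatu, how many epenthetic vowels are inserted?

2

The unsyllabifiable consonants are /ŋ/, /x/; each receives one epenthetic vowel.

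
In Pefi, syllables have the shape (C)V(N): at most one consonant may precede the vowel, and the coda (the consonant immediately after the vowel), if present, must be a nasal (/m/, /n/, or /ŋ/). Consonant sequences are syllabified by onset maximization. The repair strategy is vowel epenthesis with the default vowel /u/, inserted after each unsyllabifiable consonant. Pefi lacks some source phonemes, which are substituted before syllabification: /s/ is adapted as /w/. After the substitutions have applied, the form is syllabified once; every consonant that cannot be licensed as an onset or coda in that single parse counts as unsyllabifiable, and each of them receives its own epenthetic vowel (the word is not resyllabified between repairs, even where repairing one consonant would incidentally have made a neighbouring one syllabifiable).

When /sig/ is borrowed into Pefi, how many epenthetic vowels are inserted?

1

After substitution the input is /wig/.
The unsyllabifiable consonants are /g/; each receives one epenthetic vowel.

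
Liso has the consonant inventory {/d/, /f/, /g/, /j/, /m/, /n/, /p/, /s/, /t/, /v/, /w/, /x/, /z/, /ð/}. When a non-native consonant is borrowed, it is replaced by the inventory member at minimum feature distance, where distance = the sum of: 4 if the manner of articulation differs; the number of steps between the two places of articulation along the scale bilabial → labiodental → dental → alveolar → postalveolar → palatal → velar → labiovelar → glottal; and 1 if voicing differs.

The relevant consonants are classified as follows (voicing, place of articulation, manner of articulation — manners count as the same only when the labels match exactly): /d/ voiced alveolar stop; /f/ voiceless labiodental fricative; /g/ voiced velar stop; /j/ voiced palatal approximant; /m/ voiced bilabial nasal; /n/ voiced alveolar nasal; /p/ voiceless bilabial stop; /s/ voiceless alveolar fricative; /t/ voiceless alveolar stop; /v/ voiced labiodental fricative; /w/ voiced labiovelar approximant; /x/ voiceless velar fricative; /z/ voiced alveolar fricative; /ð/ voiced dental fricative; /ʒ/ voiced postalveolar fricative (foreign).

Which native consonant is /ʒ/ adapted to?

/z/ is closest: same manner (fricative), place distance 1 (postalveolar→alveolar), same voicing; total 1. Next closest is /s/ at distance 2.

z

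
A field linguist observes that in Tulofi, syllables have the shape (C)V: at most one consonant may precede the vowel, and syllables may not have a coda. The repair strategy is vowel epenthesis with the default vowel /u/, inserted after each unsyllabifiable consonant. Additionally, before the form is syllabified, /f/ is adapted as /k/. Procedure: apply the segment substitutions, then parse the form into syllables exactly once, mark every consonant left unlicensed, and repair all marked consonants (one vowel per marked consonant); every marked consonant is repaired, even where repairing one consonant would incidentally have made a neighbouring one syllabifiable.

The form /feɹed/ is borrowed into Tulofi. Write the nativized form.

Substitution: /f/ → /k/, giving /keɹed/.
Syllabifying with onset maximization leaves /d/ stranded (no codas are permitted; onsets are limited to one consonant).
Each unlicensed consonant becomes the onset of a new syllable: /d/ → /du/.

keɹedu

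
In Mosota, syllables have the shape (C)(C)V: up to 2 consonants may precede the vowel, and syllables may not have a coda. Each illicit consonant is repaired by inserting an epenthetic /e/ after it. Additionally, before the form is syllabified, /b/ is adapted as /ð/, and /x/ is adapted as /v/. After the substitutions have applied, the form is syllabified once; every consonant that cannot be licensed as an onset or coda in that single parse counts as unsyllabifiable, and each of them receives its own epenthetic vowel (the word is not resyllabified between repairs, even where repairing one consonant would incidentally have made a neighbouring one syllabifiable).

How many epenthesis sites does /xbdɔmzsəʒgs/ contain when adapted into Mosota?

After substitution the input is /vðdɔmzsəʒgs/.
The unsyllabifiable consonants are /v/, /m/, /ʒ/, /g/, /s/; each receives one epenthetic vowel.

5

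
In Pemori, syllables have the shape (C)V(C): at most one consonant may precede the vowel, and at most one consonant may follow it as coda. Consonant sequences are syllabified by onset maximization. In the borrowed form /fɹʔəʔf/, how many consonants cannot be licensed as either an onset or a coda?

Under (C)V(C), the unsyllabifiable consonants are /f/, /ɹ/, /f/ (at most one coda consonant is licensed; onsets are limited to one consonant).

3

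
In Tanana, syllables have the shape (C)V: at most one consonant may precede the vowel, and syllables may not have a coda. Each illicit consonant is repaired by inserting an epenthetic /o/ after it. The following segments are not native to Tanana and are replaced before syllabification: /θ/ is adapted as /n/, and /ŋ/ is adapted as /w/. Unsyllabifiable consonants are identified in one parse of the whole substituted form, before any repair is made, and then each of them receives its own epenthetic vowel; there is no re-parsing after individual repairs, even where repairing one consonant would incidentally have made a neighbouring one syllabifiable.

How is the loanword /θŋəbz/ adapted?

nowəbozo

Substitution: /θ/ → /n/, /ŋ/ → /w/, giving /nwəbz/.
Syllabifying with onset maximization leaves /n/, /b/, /z/ stranded (no codas are permitted; onsets are limited to one consonant).
Each unlicensed consonant becomes the onset of a new syllable: /n/ → /no/, /b/ → /bo/, /z/ → /zo/.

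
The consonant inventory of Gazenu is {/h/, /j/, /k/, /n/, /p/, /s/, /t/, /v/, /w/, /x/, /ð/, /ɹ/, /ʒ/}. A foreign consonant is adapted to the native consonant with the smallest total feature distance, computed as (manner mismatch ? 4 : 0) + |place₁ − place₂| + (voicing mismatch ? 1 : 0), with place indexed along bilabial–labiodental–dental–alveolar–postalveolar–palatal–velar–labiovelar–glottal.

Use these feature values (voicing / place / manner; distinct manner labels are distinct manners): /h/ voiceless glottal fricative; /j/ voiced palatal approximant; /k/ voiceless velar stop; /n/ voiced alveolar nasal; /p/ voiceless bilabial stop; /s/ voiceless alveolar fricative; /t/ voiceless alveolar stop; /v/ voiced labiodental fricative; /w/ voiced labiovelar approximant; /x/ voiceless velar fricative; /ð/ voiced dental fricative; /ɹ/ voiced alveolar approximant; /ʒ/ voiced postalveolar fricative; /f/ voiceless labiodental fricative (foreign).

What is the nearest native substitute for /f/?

v

/v/ is closest: same manner (fricative), place distance 0 (labiodental→labiodental), voicing differs (+1); total 1. Next closest is /s/ at distance 2.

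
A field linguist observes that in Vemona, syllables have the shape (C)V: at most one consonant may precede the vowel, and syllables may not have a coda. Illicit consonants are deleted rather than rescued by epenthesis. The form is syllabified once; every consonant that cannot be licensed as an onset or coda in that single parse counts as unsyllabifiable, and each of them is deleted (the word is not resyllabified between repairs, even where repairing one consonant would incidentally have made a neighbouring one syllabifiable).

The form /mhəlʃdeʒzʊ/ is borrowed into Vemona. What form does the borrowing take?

The consonants /m/, /l/, /ʃ/, /ʒ/ cannot be parsed into a legal (C)V syllable (no codas are permitted; onsets are limited to one consonant).
Deleting the stranded consonants removes /m/, /l/, /ʃ/, /ʒ/.

hədezʊ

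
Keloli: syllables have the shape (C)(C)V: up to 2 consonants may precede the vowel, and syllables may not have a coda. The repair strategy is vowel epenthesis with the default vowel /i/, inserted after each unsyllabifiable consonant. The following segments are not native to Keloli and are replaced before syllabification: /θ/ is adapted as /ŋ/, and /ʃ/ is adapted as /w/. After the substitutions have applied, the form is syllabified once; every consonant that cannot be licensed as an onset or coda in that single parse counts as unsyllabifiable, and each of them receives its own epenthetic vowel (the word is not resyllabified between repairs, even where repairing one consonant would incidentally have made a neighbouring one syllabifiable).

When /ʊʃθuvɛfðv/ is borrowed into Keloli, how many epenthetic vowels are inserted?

3

After substitution the input is /ʊwŋuvɛfðv/.
The unsyllabifiable consonants are /f/, /ð/, /v/; each receives one epenthetic vowel.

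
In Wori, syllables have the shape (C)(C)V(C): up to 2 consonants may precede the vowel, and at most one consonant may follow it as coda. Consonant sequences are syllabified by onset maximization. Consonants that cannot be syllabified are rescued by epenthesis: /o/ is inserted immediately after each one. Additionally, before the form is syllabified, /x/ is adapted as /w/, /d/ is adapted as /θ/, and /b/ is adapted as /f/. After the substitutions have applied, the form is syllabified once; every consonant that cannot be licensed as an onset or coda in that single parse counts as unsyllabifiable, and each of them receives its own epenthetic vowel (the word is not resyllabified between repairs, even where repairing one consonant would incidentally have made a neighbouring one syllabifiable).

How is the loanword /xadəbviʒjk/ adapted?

waθəfviʒjoko

Substitution: /x/ → /w/, /d/ → /θ/, /b/ → /f/, giving /waθəfviʒjk/.
Under (C)(C)V(C), the unsyllabifiable consonants are /j/, /k/ (at most one coda consonant is licensed; onsets may contain at most 2 consonants).
Epenthesis after each stranded consonant: /j/ → /jo/, /k/ → /ko/.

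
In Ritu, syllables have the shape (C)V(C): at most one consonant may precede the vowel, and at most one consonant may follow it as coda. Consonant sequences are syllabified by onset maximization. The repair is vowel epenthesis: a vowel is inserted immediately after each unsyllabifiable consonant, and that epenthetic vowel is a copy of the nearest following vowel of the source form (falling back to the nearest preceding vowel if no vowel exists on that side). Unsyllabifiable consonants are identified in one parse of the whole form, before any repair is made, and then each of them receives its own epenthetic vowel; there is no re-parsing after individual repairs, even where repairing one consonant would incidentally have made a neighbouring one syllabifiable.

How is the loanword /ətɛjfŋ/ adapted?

ətɛjfɛŋɛ

Syllabifying with onset maximization leaves /f/, /ŋ/ stranded (at most one coda consonant is licensed; onsets are limited to one consonant).
Each unlicensed consonant becomes the onset of a new syllable: /f/ → /fɛ/, /ŋ/ → /ŋɛ/.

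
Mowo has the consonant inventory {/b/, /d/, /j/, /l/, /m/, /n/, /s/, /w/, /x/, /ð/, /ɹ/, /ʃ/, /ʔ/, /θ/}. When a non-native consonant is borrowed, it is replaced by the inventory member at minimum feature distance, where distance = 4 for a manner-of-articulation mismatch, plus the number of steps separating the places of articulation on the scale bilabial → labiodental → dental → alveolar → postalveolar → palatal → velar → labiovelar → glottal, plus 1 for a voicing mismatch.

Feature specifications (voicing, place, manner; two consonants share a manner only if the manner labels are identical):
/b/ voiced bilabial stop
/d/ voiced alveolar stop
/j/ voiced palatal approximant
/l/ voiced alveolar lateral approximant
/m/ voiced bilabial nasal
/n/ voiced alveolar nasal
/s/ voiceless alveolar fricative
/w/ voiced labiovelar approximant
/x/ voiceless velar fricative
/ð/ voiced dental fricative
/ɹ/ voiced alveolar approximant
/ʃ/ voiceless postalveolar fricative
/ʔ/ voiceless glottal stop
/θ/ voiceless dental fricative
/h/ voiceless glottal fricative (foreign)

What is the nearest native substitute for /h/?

x

/x/ is closest: same manner (fricative), place distance 2 (glottal→velar), same voicing; total 2. Next closest is /ʃ/ at distance 4.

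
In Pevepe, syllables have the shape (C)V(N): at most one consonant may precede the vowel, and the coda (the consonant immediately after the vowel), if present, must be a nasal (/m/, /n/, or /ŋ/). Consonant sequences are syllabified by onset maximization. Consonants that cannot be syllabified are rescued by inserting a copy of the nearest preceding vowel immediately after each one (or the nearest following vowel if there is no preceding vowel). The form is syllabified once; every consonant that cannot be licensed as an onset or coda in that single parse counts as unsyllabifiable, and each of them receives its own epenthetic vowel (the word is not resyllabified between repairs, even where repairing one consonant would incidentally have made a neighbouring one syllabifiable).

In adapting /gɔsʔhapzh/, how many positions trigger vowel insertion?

5

The unsyllabifiable consonants are /s/, /ʔ/, /p/, /z/, /h/; each receives one epenthetic vowel.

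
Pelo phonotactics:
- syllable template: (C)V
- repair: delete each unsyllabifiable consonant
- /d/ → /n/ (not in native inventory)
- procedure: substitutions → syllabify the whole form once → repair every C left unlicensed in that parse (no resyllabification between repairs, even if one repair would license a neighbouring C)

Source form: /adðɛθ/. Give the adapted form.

aðɛ

Substitution: /d/ → /n/, giving /anðɛθ/.
Syllabifying with onset maximization leaves /n/, /θ/ stranded (no codas are permitted; onsets are limited to one consonant).
Deletion applies to /n/, /θ/.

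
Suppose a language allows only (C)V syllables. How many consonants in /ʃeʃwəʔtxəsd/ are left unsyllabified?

5

Syllabifying with onset maximization leaves /ʃ/, /ʔ/, /t/, /s/, /d/ stranded (no codas are permitted; onsets are limited to one consonant).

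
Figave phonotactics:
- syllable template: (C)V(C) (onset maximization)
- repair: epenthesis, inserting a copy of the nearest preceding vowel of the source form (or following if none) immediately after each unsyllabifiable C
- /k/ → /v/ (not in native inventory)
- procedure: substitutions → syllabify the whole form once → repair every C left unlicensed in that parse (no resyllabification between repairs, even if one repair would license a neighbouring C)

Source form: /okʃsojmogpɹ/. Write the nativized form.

Substitution: /k/ → /v/, giving /ovʃsojmogpɹ/.
Under (C)V(C), the unsyllabifiable consonants are /ʃ/, /p/, /ɹ/ (at most one coda consonant is licensed; onsets are limited to one consonant).
Inserting the epenthetic vowel yields /ʃ/ → /ʃo/, /p/ → /po/, /ɹ/ → /ɹo/.

ovʃosojmogpoɹo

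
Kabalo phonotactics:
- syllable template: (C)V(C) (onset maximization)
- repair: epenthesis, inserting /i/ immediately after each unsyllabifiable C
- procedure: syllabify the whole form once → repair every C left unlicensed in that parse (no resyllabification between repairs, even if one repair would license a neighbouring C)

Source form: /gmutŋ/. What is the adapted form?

gimutŋi

The consonants /g/, /ŋ/ cannot be parsed into a legal (C)V(C) syllable (at most one coda consonant is licensed; onsets are limited to one consonant).
Each unlicensed consonant becomes the onset of a new syllable: /g/ → /gi/, /ŋ/ → /ŋi/.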